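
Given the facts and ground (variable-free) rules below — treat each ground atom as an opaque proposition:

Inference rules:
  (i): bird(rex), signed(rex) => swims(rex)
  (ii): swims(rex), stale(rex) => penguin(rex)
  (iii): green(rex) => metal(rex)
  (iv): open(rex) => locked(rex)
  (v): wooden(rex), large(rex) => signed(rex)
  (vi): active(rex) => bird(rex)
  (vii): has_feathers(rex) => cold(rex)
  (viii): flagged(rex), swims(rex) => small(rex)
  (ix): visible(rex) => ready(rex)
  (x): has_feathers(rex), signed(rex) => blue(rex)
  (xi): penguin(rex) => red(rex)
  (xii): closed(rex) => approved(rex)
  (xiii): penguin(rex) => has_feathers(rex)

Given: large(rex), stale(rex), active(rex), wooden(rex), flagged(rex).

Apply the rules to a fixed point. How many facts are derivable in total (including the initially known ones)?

14

Round 1: (v) [wooden(rex), large(rex) => signed(rex)]; (vi) [active(rex) => bird(rex)]. New: signed(rex), bird(rex).
Round 2: (i) [bird(rex), signed(rex) => swims(rex)]. New: swims(rex).
Round 3: (ii) [swims(rex), stale(rex) => penguin(rex)]; (viii) [flagged(rex), swims(rex) => small(rex)]. New: penguin(rex), small(rex).
Round 4: (xi) [penguin(rex) => red(rex)]; (xiii) [penguin(rex) => has_feathers(rex)]. New: red(rex), has_feathers(rex).
Round 5: (vii) [has_feathers(rex) => cold(rex)]; (x) [has_feathers(rex), signed(rex) => blue(rex)]. New: cold(rex), blue(rex).
Closure: {active(rex), bird(rex), blue(rex), cold(rex), flagged(rex), has_feathers(rex), large(rex), penguin(rex), red(rex), signed(rex), small(rex), stale(rex), swims(rex), wooden(rex)} — 14 facts.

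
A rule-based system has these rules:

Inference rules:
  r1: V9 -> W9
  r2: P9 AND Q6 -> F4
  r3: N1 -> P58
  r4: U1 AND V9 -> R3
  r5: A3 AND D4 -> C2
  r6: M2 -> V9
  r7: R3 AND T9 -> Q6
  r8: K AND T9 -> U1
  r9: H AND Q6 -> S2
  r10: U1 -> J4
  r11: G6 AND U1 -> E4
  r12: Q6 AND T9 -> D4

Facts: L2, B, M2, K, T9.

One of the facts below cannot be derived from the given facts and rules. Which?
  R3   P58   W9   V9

Round 1: r6 [M2 -> V9]; r8 [K AND T9 -> U1]. Adds V9, U1.
Round 2: r1 [V9 -> W9]; r4 [U1 AND V9 -> R3]; r10 [U1 -> J4]. Adds W9, R3, J4.
Round 3: r7 [R3 AND T9 -> Q6]. Adds Q6.
Round 4: r12 [Q6 AND T9 -> D4]. Adds D4.
Derived: R3 (round 2), V9 (round 1), W9 (round 2). P58 never appears in any round.

P58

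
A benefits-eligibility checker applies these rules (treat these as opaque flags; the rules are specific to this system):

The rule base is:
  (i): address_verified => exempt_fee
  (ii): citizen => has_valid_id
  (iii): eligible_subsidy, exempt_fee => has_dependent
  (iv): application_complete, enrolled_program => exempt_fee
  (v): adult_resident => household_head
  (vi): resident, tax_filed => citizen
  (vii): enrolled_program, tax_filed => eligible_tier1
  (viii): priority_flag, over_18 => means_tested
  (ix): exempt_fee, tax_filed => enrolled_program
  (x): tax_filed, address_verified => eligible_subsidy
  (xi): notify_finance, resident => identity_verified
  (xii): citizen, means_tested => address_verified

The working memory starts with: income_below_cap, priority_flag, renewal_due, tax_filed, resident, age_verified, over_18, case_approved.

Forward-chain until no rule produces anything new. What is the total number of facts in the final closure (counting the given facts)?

Round 1: (vi) [resident, tax_filed => citizen]; (viii) [priority_flag, over_18 => means_tested]. New: citizen, means_tested.
Round 2: (ii) [citizen => has_valid_id]; (xii) [citizen, means_tested => address_verified]. New: has_valid_id, address_verified.
Round 3: (i) [address_verified => exempt_fee]; (x) [tax_filed, address_verified => eligible_subsidy]. New: exempt_fee, eligible_subsidy.
Round 4: (iii) [eligible_subsidy, exempt_fee => has_dependent]; (ix) [exempt_fee, tax_filed => enrolled_program]. New: has_dependent, enrolled_program.
Round 5: (vii) [enrolled_program, tax_filed => eligible_tier1]. New: eligible_tier1.
Closure: {address_verified, age_verified, case_approved, citizen, eligible_subsidy, eligible_tier1, enrolled_program, exempt_fee, has_dependent, has_valid_id, income_below_cap, means_tested, over_18, priority_flag, renewal_due, resident, tax_filed} — 17 facts.

17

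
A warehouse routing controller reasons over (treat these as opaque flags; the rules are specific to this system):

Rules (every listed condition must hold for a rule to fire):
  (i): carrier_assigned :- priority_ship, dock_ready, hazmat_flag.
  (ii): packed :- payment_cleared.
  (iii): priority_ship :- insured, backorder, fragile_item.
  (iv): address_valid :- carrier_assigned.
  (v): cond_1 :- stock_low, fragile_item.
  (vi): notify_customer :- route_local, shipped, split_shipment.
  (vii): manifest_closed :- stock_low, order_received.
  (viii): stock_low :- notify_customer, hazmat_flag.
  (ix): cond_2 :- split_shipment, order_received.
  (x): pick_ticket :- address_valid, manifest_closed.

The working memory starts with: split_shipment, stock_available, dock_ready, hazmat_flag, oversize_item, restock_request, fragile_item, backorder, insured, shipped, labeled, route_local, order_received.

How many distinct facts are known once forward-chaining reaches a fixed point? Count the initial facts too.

Round 1 fires (iii), (vi), (ix), giving priority_ship, notify_customer, cond_2.
Round 2 fires (i), (viii), giving carrier_assigned, stock_low.
Round 3 fires (iv), (v), (vii), giving address_valid, cond_1, manifest_closed.
Round 4 fires (x), giving pick_ticket.
Closure: {address_valid, backorder, carrier_assigned, cond_1, cond_2, dock_ready, fragile_item, hazmat_flag, insured, labeled, manifest_closed, notify_customer, order_received, oversize_item, pick_ticket, priority_ship, restock_request, route_local, shipped, split_shipment, stock_available, stock_low} — 22 facts.

22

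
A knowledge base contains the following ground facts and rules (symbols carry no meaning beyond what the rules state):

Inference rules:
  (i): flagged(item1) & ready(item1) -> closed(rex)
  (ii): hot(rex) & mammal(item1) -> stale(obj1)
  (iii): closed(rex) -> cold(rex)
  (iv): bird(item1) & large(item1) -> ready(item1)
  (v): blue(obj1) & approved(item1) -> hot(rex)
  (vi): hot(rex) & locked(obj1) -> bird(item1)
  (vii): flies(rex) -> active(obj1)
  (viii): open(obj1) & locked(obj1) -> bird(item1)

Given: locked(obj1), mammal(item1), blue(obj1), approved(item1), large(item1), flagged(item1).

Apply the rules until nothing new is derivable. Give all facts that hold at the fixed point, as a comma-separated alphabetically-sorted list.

Round 1: (v) [blue(obj1) & approved(item1) -> hot(rex)]. Adds hot(rex).
Round 2: (ii) [hot(rex) & mammal(item1) -> stale(obj1)]; (vi) [hot(rex) & locked(obj1) -> bird(item1)]. Adds stale(obj1), bird(item1).
Round 3: (iv) [bird(item1) & large(item1) -> ready(item1)]. Adds ready(item1).
Round 4: (i) [flagged(item1) & ready(item1) -> closed(rex)]. Adds closed(rex).
Round 5: (iii) [closed(rex) -> cold(rex)]. Adds cold(rex).

approved(item1), bird(item1), blue(obj1), closed(rex), cold(rex), flagged(item1), hot(rex), large(item1), locked(obj1), mammal(item1), ready(item1), stale(obj1)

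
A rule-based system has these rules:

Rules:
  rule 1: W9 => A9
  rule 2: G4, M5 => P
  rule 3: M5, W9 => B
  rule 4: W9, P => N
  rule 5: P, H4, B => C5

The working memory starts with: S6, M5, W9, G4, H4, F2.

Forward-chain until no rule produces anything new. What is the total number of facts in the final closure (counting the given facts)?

11

Round 1: rule 1 [W9 => A9]; rule 2 [G4, M5 => P]; rule 3 [M5, W9 => B]. New: A9, P, B.
Round 2: rule 4 [W9, P => N]; rule 5 [P, H4, B => C5]. New: N, C5.
Closure: {A9, B, C5, F2, G4, H4, M5, N, P, S6, W9} — 11 facts.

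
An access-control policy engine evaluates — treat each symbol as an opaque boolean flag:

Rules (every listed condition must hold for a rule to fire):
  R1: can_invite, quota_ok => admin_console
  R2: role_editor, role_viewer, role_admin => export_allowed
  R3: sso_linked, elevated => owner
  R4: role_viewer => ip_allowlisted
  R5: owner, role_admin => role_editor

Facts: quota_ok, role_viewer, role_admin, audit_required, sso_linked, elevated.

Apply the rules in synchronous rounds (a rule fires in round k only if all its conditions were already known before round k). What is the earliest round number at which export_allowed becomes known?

Round 1 fires R3, R4, giving owner, ip_allowlisted.
Round 2 fires R5, giving role_editor.
Round 3 fires R2, giving export_allowed.
export_allowed first appears in round 3.

3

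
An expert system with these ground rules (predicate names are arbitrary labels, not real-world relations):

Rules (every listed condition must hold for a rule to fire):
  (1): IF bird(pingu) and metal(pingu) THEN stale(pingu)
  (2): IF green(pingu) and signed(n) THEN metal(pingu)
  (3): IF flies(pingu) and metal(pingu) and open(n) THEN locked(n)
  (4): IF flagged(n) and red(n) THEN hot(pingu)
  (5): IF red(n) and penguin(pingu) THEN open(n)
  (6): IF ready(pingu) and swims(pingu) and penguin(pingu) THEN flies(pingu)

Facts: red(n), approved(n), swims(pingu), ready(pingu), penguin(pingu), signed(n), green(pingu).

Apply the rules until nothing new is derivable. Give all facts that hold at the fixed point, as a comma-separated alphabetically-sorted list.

approved(n), flies(pingu), green(pingu), locked(n), metal(pingu), open(n), penguin(pingu), ready(pingu), red(n), signed(n), swims(pingu)

Round 1: (2) [IF green(pingu) and signed(n) THEN metal(pingu)]; (5) [IF red(n) and penguin(pingu) THEN open(n)]; (6) [IF ready(pingu) and swims(pingu) and penguin(pingu) THEN flies(pingu)]. New: metal(pingu), open(n), flies(pingu).
Round 2: (3) [IF flies(pingu) and metal(pingu) and open(n) THEN locked(n)]. New: locked(n).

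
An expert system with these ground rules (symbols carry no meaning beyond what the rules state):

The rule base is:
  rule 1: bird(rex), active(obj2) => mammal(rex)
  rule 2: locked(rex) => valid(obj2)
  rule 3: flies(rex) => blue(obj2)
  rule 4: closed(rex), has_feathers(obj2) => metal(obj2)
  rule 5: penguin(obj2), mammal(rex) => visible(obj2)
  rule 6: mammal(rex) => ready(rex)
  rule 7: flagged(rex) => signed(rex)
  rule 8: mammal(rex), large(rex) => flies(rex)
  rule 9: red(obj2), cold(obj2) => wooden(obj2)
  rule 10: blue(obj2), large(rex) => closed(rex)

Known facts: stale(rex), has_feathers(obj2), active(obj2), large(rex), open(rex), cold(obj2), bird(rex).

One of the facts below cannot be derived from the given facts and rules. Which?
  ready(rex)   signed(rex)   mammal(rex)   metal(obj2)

Round 1: rule 1 [bird(rex), active(obj2) => mammal(rex)]. New: mammal(rex).
Round 2: rule 6 [mammal(rex) => ready(rex)]; rule 8 [mammal(rex), large(rex) => flies(rex)]. New: ready(rex), flies(rex).
Round 3: rule 3 [flies(rex) => blue(obj2)]. New: blue(obj2).
Round 4: rule 10 [blue(obj2), large(rex) => closed(rex)]. New: closed(rex).
Round 5: rule 4 [closed(rex), has_feathers(obj2) => metal(obj2)]. New: metal(obj2).
Derived: mammal(rex) (round 1), metal(obj2) (round 5), ready(rex) (round 2). signed(rex) never appears in any round.

signed(rex)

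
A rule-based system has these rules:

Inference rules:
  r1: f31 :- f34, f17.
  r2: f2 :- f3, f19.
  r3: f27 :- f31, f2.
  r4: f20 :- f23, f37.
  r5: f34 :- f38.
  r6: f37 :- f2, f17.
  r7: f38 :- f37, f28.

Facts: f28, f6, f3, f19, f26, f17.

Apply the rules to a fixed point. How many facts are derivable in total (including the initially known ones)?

Round 1: r2 [f2 :- f3, f19.]. Adds f2.
Round 2: r6 [f37 :- f2, f17.]. Adds f37.
Round 3: r7 [f38 :- f37, f28.]. Adds f38.
Round 4: r5 [f34 :- f38.]. Adds f34.
Round 5: r1 [f31 :- f34, f17.]. Adds f31.
Round 6: r3 [f27 :- f31, f2.]. Adds f27.
Closure: {f17, f19, f2, f26, f27, f28, f3, f31, f34, f37, f38, f6} — 12 facts.

12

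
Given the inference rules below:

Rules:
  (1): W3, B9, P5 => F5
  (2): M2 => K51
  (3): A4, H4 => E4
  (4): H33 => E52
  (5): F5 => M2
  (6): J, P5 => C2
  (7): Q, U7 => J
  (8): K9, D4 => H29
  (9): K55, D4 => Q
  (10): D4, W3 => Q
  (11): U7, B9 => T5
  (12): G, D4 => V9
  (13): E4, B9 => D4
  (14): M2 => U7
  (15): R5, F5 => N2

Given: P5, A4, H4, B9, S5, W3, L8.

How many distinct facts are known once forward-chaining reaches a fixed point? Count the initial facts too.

Round 1: (1) [W3, B9, P5 => F5]; (3) [A4, H4 => E4]. Adds F5, E4.
Round 2: (5) [F5 => M2]; (13) [E4, B9 => D4]. Adds M2, D4.
Round 3: (2) [M2 => K51]; (10) [D4, W3 => Q]; (14) [M2 => U7]. Adds K51, Q, U7.
Round 4: (7) [Q, U7 => J]; (11) [U7, B9 => T5]. Adds J, T5.
Round 5: (6) [J, P5 => C2]. Adds C2.
Closure: {A4, B9, C2, D4, E4, F5, H4, J, K51, L8, M2, P5, Q, S5, T5, U7, W3} — 17 facts.

17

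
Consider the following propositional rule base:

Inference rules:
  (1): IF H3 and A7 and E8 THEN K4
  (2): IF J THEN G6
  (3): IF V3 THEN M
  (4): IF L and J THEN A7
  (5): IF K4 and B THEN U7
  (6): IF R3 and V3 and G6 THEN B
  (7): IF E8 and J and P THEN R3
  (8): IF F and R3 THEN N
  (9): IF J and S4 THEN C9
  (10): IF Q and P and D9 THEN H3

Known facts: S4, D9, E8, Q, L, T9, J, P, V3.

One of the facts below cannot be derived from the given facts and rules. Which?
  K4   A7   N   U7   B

N

Round 1 fires (2), (3), (4), (7), (9), (10), giving G6, M, A7, R3, C9, H3.
Round 2 fires (1), (6), giving K4, B.
Round 3 fires (5), giving U7.
Derived: B (round 2), U7 (round 3), K4 (round 2), A7 (round 1). N never appears in any round.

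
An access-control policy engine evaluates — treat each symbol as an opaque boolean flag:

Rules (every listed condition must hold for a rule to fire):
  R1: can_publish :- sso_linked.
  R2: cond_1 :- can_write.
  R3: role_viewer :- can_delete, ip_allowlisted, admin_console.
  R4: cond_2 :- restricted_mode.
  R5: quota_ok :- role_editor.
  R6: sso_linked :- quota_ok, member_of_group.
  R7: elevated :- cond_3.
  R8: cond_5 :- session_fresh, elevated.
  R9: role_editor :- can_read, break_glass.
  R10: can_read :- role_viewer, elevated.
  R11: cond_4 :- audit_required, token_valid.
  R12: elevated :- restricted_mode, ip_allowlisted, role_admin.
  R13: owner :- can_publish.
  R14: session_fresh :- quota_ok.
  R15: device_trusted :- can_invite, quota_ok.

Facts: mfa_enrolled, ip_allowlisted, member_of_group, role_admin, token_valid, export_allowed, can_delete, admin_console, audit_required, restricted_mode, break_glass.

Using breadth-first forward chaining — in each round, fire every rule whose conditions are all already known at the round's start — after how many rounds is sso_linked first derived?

Round 1: R3 [role_viewer :- can_delete, ip_allowlisted, admin_console.]; R4 [cond_2 :- restricted_mode.]; R11 [cond_4 :- audit_required, token_valid.]; R12 [elevated :- restricted_mode, ip_allowlisted, role_admin.]. New: role_viewer, cond_2, cond_4, elevated.
Round 2: R10 [can_read :- role_viewer, elevated.]. New: can_read.
Round 3: R9 [role_editor :- can_read, break_glass.]. New: role_editor.
Round 4: R5 [quota_ok :- role_editor.]. New: quota_ok.
Round 5: R6 [sso_linked :- quota_ok, member_of_group.]; R14 [session_fresh :- quota_ok.]. New: sso_linked, session_fresh.
sso_linked first appears in round 5.

5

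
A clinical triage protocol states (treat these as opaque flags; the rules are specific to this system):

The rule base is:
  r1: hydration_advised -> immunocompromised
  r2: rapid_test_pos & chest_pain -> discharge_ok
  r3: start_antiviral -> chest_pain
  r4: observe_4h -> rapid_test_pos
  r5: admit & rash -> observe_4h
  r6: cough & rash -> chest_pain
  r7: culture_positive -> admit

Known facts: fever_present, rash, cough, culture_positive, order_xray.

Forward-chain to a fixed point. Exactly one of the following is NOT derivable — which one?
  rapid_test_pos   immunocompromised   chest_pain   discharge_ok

Round 1 fires r6, r7, giving chest_pain, admit.
Round 2 fires r5, giving observe_4h.
Round 3 fires r4, giving rapid_test_pos.
Round 4 fires r2, giving discharge_ok.
Derived: discharge_ok (round 4), rapid_test_pos (round 3), chest_pain (round 1). immunocompromised never appears in any round.

immunocompromised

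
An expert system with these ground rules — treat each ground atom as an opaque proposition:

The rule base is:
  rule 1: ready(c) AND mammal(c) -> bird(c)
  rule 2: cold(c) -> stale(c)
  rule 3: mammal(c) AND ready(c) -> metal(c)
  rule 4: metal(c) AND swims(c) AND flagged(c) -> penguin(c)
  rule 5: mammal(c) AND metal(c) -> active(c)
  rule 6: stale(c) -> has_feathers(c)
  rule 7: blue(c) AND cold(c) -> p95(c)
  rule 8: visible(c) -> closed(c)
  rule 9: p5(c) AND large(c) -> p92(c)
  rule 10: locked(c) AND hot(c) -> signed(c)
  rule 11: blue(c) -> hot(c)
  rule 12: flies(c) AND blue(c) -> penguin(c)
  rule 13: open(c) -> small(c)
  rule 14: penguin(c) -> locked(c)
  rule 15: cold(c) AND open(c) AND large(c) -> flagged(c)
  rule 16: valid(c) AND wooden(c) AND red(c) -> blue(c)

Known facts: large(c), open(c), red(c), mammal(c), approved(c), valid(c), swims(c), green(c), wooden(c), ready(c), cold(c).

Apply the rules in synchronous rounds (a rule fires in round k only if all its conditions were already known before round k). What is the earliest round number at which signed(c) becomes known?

4

Round 1 — rule 1, rule 2, rule 3, rule 13, rule 15, rule 16, derive bird(c), stale(c), metal(c), small(c), flagged(c), blue(c).
Round 2 — rule 4, rule 5, rule 6, rule 7, rule 11, derive penguin(c), active(c), has_feathers(c), p95(c), hot(c).
Round 3 — rule 14, derive locked(c).
Round 4 — rule 10, derive signed(c).
signed(c) first appears in round 4.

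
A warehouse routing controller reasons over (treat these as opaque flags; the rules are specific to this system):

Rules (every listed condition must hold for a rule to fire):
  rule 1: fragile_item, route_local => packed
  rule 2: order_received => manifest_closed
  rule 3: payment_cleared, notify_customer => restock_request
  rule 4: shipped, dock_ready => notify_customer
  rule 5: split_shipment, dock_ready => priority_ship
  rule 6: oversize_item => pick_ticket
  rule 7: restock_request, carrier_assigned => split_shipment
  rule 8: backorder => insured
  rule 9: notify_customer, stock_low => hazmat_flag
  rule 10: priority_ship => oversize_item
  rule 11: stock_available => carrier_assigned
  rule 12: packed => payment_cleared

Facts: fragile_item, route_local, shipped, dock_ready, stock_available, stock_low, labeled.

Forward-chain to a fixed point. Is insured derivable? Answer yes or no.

Round 1 fires rule 1, rule 4, rule 11, giving packed, notify_customer, carrier_assigned.
Round 2 fires rule 9, rule 12, giving hazmat_flag, payment_cleared.
Round 3 fires rule 3, giving restock_request.
Round 4 fires rule 7, giving split_shipment.
Round 5 fires rule 5, giving priority_ship.
Round 6 fires rule 10, giving oversize_item.
Round 7 fires rule 6, giving pick_ticket.
Fixed point reached. insured is concluded only by rule 8; rule 8 needs backorder (never derived).

no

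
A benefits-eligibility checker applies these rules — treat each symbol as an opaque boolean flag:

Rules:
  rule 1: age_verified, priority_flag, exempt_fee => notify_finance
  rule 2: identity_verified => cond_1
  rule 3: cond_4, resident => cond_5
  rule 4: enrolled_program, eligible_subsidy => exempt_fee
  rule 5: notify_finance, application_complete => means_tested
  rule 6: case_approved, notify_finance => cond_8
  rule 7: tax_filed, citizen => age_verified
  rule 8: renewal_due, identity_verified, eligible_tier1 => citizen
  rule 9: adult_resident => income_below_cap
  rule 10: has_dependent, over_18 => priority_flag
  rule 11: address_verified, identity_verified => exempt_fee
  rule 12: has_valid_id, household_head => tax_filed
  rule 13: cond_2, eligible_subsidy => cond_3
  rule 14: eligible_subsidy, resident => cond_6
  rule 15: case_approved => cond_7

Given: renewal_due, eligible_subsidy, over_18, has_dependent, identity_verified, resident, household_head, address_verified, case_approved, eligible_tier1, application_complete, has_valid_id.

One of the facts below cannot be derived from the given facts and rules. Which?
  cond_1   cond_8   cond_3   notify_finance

Round 1 — rule 2, rule 8, rule 10, rule 11, rule 12, rule 14, rule 15, derive cond_1, citizen, priority_flag, exempt_fee, tax_filed, cond_6, cond_7.
Round 2 — rule 7, derive age_verified.
Round 3 — rule 1, derive notify_finance.
Round 4 — rule 5, rule 6, derive means_tested, cond_8.
Derived: notify_finance (round 3), cond_1 (round 1), cond_8 (round 4). cond_3 never appears in any round.

cond_3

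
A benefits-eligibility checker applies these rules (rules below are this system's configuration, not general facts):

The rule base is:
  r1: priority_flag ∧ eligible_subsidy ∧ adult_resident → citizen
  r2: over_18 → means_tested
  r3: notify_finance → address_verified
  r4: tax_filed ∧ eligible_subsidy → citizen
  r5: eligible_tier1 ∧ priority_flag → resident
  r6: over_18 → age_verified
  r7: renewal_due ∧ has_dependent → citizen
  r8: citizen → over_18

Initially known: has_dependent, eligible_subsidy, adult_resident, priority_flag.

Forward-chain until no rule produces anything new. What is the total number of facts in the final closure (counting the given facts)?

Round 1 — r1, derive citizen.
Round 2 — r8, derive over_18.
Round 3 — r2, r6, derive means_tested, age_verified.
Closure: {adult_resident, age_verified, citizen, eligible_subsidy, has_dependent, means_tested, over_18, priority_flag} — 8 facts.

8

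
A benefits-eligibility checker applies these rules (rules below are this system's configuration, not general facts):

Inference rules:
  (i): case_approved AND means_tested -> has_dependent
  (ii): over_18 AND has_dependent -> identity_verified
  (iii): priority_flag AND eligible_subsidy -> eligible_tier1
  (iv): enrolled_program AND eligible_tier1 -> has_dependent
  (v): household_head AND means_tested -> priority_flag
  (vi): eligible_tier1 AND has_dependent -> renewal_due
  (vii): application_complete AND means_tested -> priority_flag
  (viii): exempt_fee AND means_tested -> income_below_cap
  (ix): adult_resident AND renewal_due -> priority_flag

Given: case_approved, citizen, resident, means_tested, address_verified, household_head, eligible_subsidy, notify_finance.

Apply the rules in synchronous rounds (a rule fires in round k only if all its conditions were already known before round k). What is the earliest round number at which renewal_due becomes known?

[1] (i) [case_approved AND means_tested -> has_dependent]; (v) [household_head AND means_tested -> priority_flag]. ⇒ new: has_dependent, priority_flag.
[2] (iii) [priority_flag AND eligible_subsidy -> eligible_tier1]. ⇒ new: eligible_tier1.
[3] (vi) [eligible_tier1 AND has_dependent -> renewal_due]. ⇒ new: renewal_due.
renewal_due first appears in round 3.

3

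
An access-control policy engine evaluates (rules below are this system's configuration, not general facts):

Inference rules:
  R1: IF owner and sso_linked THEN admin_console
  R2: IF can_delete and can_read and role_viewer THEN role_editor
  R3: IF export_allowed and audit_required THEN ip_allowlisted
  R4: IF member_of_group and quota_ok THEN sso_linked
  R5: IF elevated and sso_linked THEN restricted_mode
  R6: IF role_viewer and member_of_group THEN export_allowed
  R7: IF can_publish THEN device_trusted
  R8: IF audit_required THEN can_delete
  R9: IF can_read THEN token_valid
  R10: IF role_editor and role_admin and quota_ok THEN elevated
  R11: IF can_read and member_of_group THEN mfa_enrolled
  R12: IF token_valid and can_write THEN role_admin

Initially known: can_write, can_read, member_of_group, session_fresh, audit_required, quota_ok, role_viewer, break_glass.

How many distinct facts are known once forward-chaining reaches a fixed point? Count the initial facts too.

Round 1 — R4, R6, R8, R9, R11, derive sso_linked, export_allowed, can_delete, token_valid, mfa_enrolled.
Round 2 — R2, R3, R12, derive role_editor, ip_allowlisted, role_admin.
Round 3 — R10, derive elevated.
Round 4 — R5, derive restricted_mode.
Closure: {audit_required, break_glass, can_delete, can_read, can_write, elevated, export_allowed, ip_allowlisted, member_of_group, mfa_enrolled, quota_ok, restricted_mode, role_admin, role_editor, role_viewer, session_fresh, sso_linked, token_valid} — 18 facts.

18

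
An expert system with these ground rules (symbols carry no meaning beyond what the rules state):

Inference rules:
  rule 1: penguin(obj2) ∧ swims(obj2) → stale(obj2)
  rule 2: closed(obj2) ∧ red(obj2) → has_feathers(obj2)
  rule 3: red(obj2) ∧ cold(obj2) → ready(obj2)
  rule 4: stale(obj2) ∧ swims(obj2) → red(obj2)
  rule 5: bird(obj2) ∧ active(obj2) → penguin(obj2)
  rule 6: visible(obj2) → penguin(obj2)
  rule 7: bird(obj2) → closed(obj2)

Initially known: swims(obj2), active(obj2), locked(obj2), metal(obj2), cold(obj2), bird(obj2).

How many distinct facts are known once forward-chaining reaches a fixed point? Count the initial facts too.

Round 1 fires rule 5, rule 7, giving penguin(obj2), closed(obj2).
Round 2 fires rule 1, giving stale(obj2).
Round 3 fires rule 4, giving red(obj2).
Round 4 fires rule 2, rule 3, giving has_feathers(obj2), ready(obj2).
Closure: {active(obj2), bird(obj2), closed(obj2), cold(obj2), has_feathers(obj2), locked(obj2), metal(obj2), penguin(obj2), ready(obj2), red(obj2), stale(obj2), swims(obj2)} — 12 facts.

12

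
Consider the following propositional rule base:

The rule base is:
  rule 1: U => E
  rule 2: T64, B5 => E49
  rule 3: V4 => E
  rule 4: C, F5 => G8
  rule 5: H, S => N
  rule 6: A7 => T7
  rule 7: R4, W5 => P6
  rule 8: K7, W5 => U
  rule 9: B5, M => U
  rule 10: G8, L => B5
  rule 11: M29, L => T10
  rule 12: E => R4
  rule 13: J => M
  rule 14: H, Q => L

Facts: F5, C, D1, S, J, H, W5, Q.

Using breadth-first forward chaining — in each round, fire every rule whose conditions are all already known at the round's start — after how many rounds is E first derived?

Round 1 fires rule 4, rule 5, rule 13, rule 14, giving G8, N, M, L.
Round 2 fires rule 10, giving B5.
Round 3 fires rule 9, giving U.
Round 4 fires rule 1, giving E.
E first appears in round 4.

4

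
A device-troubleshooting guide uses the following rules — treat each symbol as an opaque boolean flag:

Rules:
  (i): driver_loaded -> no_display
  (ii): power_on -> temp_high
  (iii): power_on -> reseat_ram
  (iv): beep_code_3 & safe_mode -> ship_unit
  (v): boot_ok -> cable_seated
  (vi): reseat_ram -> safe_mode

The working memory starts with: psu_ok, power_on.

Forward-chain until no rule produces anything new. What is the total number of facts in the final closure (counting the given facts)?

5

Round 1 — (ii), (iii), derive temp_high, reseat_ram.
Round 2 — (vi), derive safe_mode.
Closure: {power_on, psu_ok, reseat_ram, safe_mode, temp_high} — 5 facts.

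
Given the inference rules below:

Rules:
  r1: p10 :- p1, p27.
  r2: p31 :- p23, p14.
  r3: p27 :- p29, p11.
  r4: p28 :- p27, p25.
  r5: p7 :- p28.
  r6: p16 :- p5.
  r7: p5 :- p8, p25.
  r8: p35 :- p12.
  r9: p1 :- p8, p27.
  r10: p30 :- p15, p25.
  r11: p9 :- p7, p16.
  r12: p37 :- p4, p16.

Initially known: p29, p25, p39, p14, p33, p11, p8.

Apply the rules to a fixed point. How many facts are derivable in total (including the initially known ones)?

15

Round 1: r3 [p27 :- p29, p11.]; r7 [p5 :- p8, p25.]. New: p27, p5.
Round 2: r4 [p28 :- p27, p25.]; r6 [p16 :- p5.]; r9 [p1 :- p8, p27.]. New: p28, p16, p1.
Round 3: r1 [p10 :- p1, p27.]; r5 [p7 :- p28.]. New: p10, p7.
Round 4: r11 [p9 :- p7, p16.]. New: p9.
Closure: {p1, p10, p11, p14, p16, p25, p27, p28, p29, p33, p39, p5, p7, p8, p9} — 15 facts.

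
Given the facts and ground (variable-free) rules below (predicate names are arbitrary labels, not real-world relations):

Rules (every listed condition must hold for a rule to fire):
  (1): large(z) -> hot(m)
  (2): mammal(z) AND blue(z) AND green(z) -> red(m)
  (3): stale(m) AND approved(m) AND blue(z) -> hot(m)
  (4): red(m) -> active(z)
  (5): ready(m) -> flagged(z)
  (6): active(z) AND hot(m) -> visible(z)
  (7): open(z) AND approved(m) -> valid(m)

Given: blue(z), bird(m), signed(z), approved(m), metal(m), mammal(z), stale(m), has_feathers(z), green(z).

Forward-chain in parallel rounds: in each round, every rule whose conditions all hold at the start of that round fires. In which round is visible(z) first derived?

Round 1: (2) [mammal(z) AND blue(z) AND green(z) -> red(m)]; (3) [stale(m) AND approved(m) AND blue(z) -> hot(m)]. New: red(m), hot(m).
Round 2: (4) [red(m) -> active(z)]. New: active(z).
Round 3: (6) [active(z) AND hot(m) -> visible(z)]. New: visible(z).
visible(z) first appears in round 3.

3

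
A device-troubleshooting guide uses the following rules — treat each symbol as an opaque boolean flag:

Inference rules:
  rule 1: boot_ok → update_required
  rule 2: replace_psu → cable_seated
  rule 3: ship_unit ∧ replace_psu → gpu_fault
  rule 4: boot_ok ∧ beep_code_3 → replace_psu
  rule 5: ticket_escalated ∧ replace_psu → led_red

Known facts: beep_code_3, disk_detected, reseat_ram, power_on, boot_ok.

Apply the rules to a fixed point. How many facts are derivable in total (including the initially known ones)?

Round 1 fires rule 1, rule 4, giving update_required, replace_psu.
Round 2 fires rule 2, giving cable_seated.
Closure: {beep_code_3, boot_ok, cable_seated, disk_detected, power_on, replace_psu, reseat_ram, update_required} — 8 facts.

8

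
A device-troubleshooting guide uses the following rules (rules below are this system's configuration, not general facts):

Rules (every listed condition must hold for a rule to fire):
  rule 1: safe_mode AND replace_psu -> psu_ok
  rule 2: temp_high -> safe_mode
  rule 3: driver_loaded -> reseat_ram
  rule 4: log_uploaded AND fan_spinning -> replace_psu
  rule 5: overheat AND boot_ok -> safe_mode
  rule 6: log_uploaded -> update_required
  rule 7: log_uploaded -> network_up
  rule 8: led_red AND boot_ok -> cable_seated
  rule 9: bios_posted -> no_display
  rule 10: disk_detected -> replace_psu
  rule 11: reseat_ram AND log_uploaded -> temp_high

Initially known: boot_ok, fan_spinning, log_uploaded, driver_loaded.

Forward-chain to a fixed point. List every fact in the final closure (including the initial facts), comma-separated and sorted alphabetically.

Round 1: rule 3 [driver_loaded -> reseat_ram]; rule 4 [log_uploaded AND fan_spinning -> replace_psu]; rule 6 [log_uploaded -> update_required]; rule 7 [log_uploaded -> network_up]. Adds reseat_ram, replace_psu, update_required, network_up.
Round 2: rule 11 [reseat_ram AND log_uploaded -> temp_high]. Adds temp_high.
Round 3: rule 2 [temp_high -> safe_mode]. Adds safe_mode.
Round 4: rule 1 [safe_mode AND replace_psu -> psu_ok]. Adds psu_ok.

boot_ok, driver_loaded, fan_spinning, log_uploaded, network_up, psu_ok, replace_psu, reseat_ram, safe_mode, temp_high, update_required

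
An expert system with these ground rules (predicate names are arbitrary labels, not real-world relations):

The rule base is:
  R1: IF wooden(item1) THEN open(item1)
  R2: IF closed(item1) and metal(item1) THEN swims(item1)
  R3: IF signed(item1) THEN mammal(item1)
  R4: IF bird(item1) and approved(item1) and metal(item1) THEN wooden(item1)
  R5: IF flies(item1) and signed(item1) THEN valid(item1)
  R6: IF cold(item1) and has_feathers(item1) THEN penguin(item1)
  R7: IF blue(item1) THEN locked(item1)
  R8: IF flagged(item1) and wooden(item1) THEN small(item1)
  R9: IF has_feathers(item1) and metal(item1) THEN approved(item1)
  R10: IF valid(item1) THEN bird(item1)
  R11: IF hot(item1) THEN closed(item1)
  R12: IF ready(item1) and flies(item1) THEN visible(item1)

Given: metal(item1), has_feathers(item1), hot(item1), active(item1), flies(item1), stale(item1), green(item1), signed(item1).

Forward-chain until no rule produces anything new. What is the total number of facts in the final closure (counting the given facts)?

Round 1 fires R3, R5, R9, R11, giving mammal(item1), valid(item1), approved(item1), closed(item1).
Round 2 fires R2, R10, giving swims(item1), bird(item1).
Round 3 fires R4, giving wooden(item1).
Round 4 fires R1, giving open(item1).
Closure: {active(item1), approved(item1), bird(item1), closed(item1), flies(item1), green(item1), has_feathers(item1), hot(item1), mammal(item1), metal(item1), open(item1), signed(item1), stale(item1), swims(item1), valid(item1), wooden(item1)} — 16 facts.

16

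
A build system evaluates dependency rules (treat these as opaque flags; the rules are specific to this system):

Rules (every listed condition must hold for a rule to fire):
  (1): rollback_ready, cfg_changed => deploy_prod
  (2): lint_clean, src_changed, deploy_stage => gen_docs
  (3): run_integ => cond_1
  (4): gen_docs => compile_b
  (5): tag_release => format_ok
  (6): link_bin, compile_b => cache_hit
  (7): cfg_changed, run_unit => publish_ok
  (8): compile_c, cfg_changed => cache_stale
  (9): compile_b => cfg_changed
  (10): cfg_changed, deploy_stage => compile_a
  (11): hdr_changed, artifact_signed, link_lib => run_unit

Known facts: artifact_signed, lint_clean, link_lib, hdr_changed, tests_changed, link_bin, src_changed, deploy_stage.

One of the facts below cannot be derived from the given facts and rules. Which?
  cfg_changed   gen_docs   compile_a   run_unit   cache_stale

cache_stale

Round 1: (2) [lint_clean, src_changed, deploy_stage => gen_docs]; (11) [hdr_changed, artifact_signed, link_lib => run_unit]. New: gen_docs, run_unit.
Round 2: (4) [gen_docs => compile_b]. New: compile_b.
Round 3: (6) [link_bin, compile_b => cache_hit]; (9) [compile_b => cfg_changed]. New: cache_hit, cfg_changed.
Round 4: (7) [cfg_changed, run_unit => publish_ok]; (10) [cfg_changed, deploy_stage => compile_a]. New: publish_ok, compile_a.
Derived: compile_a (round 4), gen_docs (round 1), run_unit (round 1), cfg_changed (round 3). cache_stale never appears in any round.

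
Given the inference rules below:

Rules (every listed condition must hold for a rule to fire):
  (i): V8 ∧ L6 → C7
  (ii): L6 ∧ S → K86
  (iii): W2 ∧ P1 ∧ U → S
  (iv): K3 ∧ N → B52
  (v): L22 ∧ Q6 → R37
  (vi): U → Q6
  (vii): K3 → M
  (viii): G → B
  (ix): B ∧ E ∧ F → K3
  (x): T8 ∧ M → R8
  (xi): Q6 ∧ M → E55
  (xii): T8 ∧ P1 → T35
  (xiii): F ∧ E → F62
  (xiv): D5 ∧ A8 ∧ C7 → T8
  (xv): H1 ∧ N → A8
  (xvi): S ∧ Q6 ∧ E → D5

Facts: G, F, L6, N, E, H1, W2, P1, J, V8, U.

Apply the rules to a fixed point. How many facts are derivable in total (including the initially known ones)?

26

[1] (i) [V8 ∧ L6 → C7]; (iii) [W2 ∧ P1 ∧ U → S]; (vi) [U → Q6]; (viii) [G → B]; (xiii) [F ∧ E → F62]; (xv) [H1 ∧ N → A8]. ⇒ new: C7, S, Q6, B, F62, A8.
[2] (ii) [L6 ∧ S → K86]; (ix) [B ∧ E ∧ F → K3]; (xvi) [S ∧ Q6 ∧ E → D5]. ⇒ new: K86, K3, D5.
[3] (iv) [K3 ∧ N → B52]; (vii) [K3 → M]; (xiv) [D5 ∧ A8 ∧ C7 → T8]. ⇒ new: B52, M, T8.
[4] (x) [T8 ∧ M → R8]; (xi) [Q6 ∧ M → E55]; (xii) [T8 ∧ P1 → T35]. ⇒ new: R8, E55, T35.
Closure: {A8, B, B52, C7, D5, E, E55, F, F62, G, H1, J, K3, K86, L6, M, N, P1, Q6, R8, S, T35, T8, U, V8, W2} — 26 facts.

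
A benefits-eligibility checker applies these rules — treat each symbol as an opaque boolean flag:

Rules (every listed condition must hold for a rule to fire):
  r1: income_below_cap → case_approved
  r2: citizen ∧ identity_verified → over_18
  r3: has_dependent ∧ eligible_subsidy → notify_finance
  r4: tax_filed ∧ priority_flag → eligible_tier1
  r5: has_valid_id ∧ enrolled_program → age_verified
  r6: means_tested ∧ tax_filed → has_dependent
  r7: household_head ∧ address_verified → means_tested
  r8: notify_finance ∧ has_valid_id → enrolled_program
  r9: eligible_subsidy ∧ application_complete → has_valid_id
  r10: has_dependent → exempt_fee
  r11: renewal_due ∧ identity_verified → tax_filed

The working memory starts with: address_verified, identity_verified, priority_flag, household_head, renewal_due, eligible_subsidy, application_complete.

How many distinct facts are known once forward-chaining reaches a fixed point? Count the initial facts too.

Round 1: r7 [household_head ∧ address_verified → means_tested]; r9 [eligible_subsidy ∧ application_complete → has_valid_id]; r11 [renewal_due ∧ identity_verified → tax_filed]. Adds means_tested, has_valid_id, tax_filed.
Round 2: r4 [tax_filed ∧ priority_flag → eligible_tier1]; r6 [means_tested ∧ tax_filed → has_dependent]. Adds eligible_tier1, has_dependent.
Round 3: r3 [has_dependent ∧ eligible_subsidy → notify_finance]; r10 [has_dependent → exempt_fee]. Adds notify_finance, exempt_fee.
Round 4: r8 [notify_finance ∧ has_valid_id → enrolled_program]. Adds enrolled_program.
Round 5: r5 [has_valid_id ∧ enrolled_program → age_verified]. Adds age_verified.
Closure: {address_verified, age_verified, application_complete, eligible_subsidy, eligible_tier1, enrolled_program, exempt_fee, has_dependent, has_valid_id, household_head, identity_verified, means_tested, notify_finance, priority_flag, renewal_due, tax_filed} — 16 facts.

16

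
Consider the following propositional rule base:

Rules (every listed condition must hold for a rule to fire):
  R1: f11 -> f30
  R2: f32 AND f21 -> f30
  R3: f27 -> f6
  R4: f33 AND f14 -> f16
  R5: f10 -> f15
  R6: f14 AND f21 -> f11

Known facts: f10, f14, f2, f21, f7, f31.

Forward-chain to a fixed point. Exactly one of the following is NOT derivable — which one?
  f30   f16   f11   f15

Round 1: R5 [f10 -> f15]; R6 [f14 AND f21 -> f11]. New: f15, f11.
Round 2: R1 [f11 -> f30]. New: f30.
Derived: f11 (round 1), f30 (round 2), f15 (round 1). f16 never appears in any round.

f16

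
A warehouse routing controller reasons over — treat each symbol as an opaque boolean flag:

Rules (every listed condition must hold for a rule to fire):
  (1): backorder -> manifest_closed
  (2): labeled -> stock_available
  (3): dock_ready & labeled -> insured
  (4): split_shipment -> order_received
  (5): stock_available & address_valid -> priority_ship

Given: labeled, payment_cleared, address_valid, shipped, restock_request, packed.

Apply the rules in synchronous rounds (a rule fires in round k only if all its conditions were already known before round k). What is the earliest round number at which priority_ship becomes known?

2

Round 1: (2) [labeled -> stock_available]. New: stock_available.
Round 2: (5) [stock_available & address_valid -> priority_ship]. New: priority_ship.
priority_ship first appears in round 2.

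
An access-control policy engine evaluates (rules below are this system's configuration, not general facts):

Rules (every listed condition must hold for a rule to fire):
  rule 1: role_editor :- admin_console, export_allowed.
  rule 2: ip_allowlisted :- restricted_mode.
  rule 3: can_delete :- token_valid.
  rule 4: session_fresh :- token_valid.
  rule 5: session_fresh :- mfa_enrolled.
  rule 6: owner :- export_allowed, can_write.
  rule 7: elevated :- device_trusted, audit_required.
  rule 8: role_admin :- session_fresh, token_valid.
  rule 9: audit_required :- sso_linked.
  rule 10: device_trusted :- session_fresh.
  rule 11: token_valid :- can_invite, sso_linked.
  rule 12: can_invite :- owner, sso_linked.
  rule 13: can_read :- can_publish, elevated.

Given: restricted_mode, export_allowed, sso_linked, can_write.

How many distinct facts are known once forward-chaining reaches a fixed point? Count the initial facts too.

14

Round 1 fires rule 2, rule 6, rule 9, giving ip_allowlisted, owner, audit_required.
Round 2 fires rule 12, giving can_invite.
Round 3 fires rule 11, giving token_valid.
Round 4 fires rule 3, rule 4, giving can_delete, session_fresh.
Round 5 fires rule 8, rule 10, giving role_admin, device_trusted.
Round 6 fires rule 7, giving elevated.
Closure: {audit_required, can_delete, can_invite, can_write, device_trusted, elevated, export_allowed, ip_allowlisted, owner, restricted_mode, role_admin, session_fresh, sso_linked, token_valid} — 14 facts.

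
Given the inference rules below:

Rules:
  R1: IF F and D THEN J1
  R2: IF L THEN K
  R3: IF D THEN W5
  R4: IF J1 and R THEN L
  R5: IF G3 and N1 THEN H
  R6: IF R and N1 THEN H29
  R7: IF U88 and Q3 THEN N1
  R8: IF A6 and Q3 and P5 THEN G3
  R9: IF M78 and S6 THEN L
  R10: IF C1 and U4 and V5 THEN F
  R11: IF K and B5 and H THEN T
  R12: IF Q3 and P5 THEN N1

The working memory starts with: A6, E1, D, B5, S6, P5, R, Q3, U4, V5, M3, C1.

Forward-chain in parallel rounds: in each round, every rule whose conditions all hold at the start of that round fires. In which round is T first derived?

Round 1: R3 [IF D THEN W5]; R8 [IF A6 and Q3 and P5 THEN G3]; R10 [IF C1 and U4 and V5 THEN F]; R12 [IF Q3 and P5 THEN N1]. New: W5, G3, F, N1.
Round 2: R1 [IF F and D THEN J1]; R5 [IF G3 and N1 THEN H]; R6 [IF R and N1 THEN H29]. New: J1, H, H29.
Round 3: R4 [IF J1 and R THEN L]. New: L.
Round 4: R2 [IF L THEN K]. New: K.
Round 5: R11 [IF K and B5 and H THEN T]. New: T.
T first appears in round 5.

5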